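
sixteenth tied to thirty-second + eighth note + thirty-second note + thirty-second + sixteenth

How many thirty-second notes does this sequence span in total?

11

Each duration in thirty-second notes: sixteenth tied to thirty-second (sixteenth + thirty-second) = 3; eighth note = 4; thirty-second note = 1; thirty-second = 1; sixteenth = 2.
Sum: 3 + 4 + 1 + 1 + 2 = 11 thirty-second notes.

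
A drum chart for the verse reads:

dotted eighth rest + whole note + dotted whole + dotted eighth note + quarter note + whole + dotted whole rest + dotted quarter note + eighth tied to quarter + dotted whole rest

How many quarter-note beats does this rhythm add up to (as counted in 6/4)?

31.5

One quarter-note beat = 4 sixteenth notes.
Working in sixteenth notes: dotted eighth rest = 3; whole note = 16; dotted whole = 24; dotted eighth note = 3; quarter note = 4; whole = 16; dotted whole rest = 24; dotted quarter note = 6; eighth tied to quarter (eighth + quarter) = 6; dotted whole rest = 24.
Adding: 3 + 16 + 24 + 3 + 4 + 16 + 24 + 6 + 6 + 24 = 126.
126 ÷ 4 = 31.5 beats.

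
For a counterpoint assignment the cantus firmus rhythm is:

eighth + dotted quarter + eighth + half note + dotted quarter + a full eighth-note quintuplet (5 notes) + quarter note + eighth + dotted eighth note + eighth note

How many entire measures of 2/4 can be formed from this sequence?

One bar of 2/4 = 8 sixteenth notes.
Convert each value to sixteenth notes: eighth = 2; dotted quarter = 6; eighth = 2; half note = 8; dotted quarter = 6; a full eighth-note quintuplet (5 notes) (five quintuplet eighths span one half) = 8; quarter note = 4; eighth = 2; dotted eighth note = 3; eighth note = 2.
Adding: 2 + 6 + 2 + 8 + 6 + 8 + 4 + 2 + 3 + 2 = 43.
43 ÷ 8 = 5 complete bars with 3 left over.

5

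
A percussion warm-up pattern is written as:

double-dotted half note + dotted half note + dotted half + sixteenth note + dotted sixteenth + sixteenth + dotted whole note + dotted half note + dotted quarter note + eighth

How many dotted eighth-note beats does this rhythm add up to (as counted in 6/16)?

One dotted eighth-note beat = 6 thirty-second notes.
Working in thirty-second notes: double-dotted half note = 28; dotted half note = 24; dotted half = 24; sixteenth note = 2; dotted sixteenth = 3; sixteenth = 2; dotted whole note = 48; dotted half note = 24; dotted quarter note = 12; eighth = 4.
Total: 28 + 24 + 24 + 2 + 3 + 2 + 48 + 24 + 12 + 4 = 171.
171 ÷ 6 = 28.5 beats.

28.5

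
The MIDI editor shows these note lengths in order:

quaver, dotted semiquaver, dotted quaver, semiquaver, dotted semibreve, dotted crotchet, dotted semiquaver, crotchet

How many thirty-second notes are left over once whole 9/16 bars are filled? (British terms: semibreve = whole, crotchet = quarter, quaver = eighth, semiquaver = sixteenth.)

One bar of 9/16 = 18 thirty-second notes.
Each duration in thirty-second notes: quaver = 4; dotted semiquaver = 3; dotted quaver = 6; semiquaver = 2; dotted semibreve = 48; dotted crotchet = 12; dotted semiquaver = 3; crotchet = 8.
Total: 4 + 3 + 6 + 2 + 48 + 12 + 3 + 8 = 86.
86 ÷ 18 = 4 complete bars with 14 thirty-second notes remaining.

14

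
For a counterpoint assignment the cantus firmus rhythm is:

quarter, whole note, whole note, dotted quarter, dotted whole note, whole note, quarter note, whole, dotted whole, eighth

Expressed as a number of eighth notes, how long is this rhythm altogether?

64

In eighth notes: quarter = 2; whole note = 8; whole note = 8; dotted quarter = 3; dotted whole note = 12; whole note = 8; quarter note = 2; whole = 8; dotted whole = 12; eighth = 1.
Adding: 2 + 8 + 8 + 3 + 12 + 8 + 2 + 8 + 12 + 1 = 64 eighth notes.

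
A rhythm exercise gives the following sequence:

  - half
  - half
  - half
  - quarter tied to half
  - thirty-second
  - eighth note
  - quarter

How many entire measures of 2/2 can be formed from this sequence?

2

One bar of 2/2 = 32 thirty-second notes.
In thirty-second notes: half = 16; half = 16; half = 16; quarter tied to half (quarter + half) = 24; thirty-second = 1; eighth note = 4; quarter = 8.
Adding: 16 + 16 + 16 + 24 + 1 + 4 + 8 = 85.
85 ÷ 32 = 2 complete bars with 21 left over.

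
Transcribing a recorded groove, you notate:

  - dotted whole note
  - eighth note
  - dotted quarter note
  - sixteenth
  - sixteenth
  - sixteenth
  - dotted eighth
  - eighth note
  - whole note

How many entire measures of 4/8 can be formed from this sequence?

7

One bar of 4/8 = 8 sixteenth notes.
Convert each value to sixteenth notes: dotted whole note = 24; eighth note = 2; dotted quarter note = 6; sixteenth = 1; sixteenth = 1; sixteenth = 1; dotted eighth = 3; eighth note = 2; whole note = 16.
Adding: 24 + 2 + 6 + 1 + 1 + 1 + 3 + 2 + 16 = 56.
56 ÷ 8 = 7 complete bars with 0 left over.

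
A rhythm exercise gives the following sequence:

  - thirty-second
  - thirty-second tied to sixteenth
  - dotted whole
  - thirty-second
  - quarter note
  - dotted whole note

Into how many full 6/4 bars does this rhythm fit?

One bar of 6/4 = 48 thirty-second notes.
Express everything in thirty-second notes: thirty-second = 1; thirty-second tied to sixteenth (thirty-second + sixteenth) = 3; dotted whole = 48; thirty-second = 1; quarter note = 8; dotted whole note = 48.
Adding: 1 + 3 + 48 + 1 + 8 + 48 = 109.
109 ÷ 48 = 2 complete bars with 13 left over.

2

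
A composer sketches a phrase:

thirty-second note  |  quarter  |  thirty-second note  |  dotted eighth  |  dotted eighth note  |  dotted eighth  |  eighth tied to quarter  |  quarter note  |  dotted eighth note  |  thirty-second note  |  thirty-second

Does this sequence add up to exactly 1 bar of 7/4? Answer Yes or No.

One bar of 7/4 = 56 thirty-second notes.
In thirty-second notes: thirty-second note = 1; quarter = 8; thirty-second note = 1; dotted eighth = 6; dotted eighth note = 6; dotted eighth = 6; eighth tied to quarter (eighth + quarter) = 12; quarter note = 8; dotted eighth note = 6; thirty-second note = 1; thirty-second = 1.
Altogether 1 + 8 + 1 + 6 + 6 + 6 + 12 + 8 + 6 + 1 + 1 = 56.
56 equals 56, so the answer is Yes.

Yes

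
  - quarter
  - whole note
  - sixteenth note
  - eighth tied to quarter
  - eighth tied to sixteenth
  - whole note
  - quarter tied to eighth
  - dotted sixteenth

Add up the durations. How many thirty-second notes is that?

107

Each duration in thirty-second notes: quarter = 8; whole note = 32; sixteenth note = 2; eighth tied to quarter (eighth + quarter) = 12; eighth tied to sixteenth (eighth + sixteenth) = 6; whole note = 32; quarter tied to eighth (quarter + eighth) = 12; dotted sixteenth = 3.
Altogether 8 + 32 + 2 + 12 + 6 + 32 + 12 + 3 = 107 thirty-second notes.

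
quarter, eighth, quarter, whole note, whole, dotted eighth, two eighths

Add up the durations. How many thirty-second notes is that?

98

Express everything in thirty-second notes: quarter = 8; eighth = 4; quarter = 8; whole note = 32; whole = 32; dotted eighth = 6; eighth = 4; eighth = 4.
Altogether 8 + 4 + 8 + 32 + 32 + 6 + 4 + 4 = 98 thirty-second notes.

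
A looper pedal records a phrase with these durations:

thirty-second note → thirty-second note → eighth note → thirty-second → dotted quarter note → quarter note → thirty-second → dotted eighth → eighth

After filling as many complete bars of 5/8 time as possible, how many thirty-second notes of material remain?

One bar of 5/8 = 20 thirty-second notes.
Express everything in thirty-second notes: thirty-second note = 1; thirty-second note = 1; eighth note = 4; thirty-second = 1; dotted quarter note = 12; quarter note = 8; thirty-second = 1; dotted eighth = 6; eighth = 4.
Altogether 1 + 1 + 4 + 1 + 12 + 8 + 1 + 6 + 4 = 38.
38 ÷ 20 = 1 complete bar with 18 thirty-second notes remaining.

18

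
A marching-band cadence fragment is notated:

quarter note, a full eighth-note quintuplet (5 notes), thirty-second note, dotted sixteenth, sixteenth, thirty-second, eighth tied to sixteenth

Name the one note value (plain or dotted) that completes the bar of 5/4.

The bar of 5/4 = 40 thirty-second notes.
Each duration in thirty-second notes: quarter note = 8; a full eighth-note quintuplet (5 notes) (five quintuplet eighths span one half) = 16; thirty-second note = 1; dotted sixteenth = 3; sixteenth = 2; thirty-second = 1; eighth tied to sixteenth (eighth + sixteenth) = 6.
Sum: 8 + 16 + 1 + 3 + 2 + 1 + 6 = 37.
Remaining: 40 − 37 = 3 thirty-second notes, which is a dotted sixteenth note.

dotted sixteenth note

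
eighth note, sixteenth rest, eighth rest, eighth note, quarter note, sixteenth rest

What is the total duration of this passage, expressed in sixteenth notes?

Each duration in sixteenth notes: eighth note = 2; sixteenth rest = 1; eighth rest = 2; eighth note = 2; quarter note = 4; sixteenth rest = 1.
Altogether 2 + 1 + 2 + 2 + 4 + 1 = 12 sixteenth notes.

12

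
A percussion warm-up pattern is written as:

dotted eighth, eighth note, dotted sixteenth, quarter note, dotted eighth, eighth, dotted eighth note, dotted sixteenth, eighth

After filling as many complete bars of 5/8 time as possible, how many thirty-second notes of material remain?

One bar of 5/8 = 20 thirty-second notes.
Convert each value to thirty-second notes: dotted eighth = 6; eighth note = 4; dotted sixteenth = 3; quarter note = 8; dotted eighth = 6; eighth = 4; dotted eighth note = 6; dotted sixteenth = 3; eighth = 4.
Altogether 6 + 4 + 3 + 8 + 6 + 4 + 6 + 3 + 4 = 44.
44 ÷ 20 = 2 complete bars with 4 thirty-second notes remaining.

4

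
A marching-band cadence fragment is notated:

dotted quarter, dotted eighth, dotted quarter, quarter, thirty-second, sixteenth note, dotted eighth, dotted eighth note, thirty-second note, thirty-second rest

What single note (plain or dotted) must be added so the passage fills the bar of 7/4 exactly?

The bar of 7/4 = 56 thirty-second notes.
In thirty-second notes: dotted quarter = 12; dotted eighth = 6; dotted quarter = 12; quarter = 8; thirty-second = 1; sixteenth note = 2; dotted eighth = 6; dotted eighth note = 6; thirty-second note = 1; thirty-second rest = 1.
Altogether 12 + 6 + 12 + 8 + 1 + 2 + 6 + 6 + 1 + 1 = 55.
Remaining: 56 − 55 = 1 thirty-second note, which is a thirty-second note.

thirty-second note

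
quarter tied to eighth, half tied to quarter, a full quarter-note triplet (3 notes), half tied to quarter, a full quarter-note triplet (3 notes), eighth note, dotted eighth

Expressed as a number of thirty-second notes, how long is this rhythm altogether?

102

In thirty-second notes: quarter tied to eighth (quarter + eighth) = 12; half tied to quarter (half + quarter) = 24; a full quarter-note triplet (3 notes) (three triplet quarters span one half) = 16; half tied to quarter (half + quarter) = 24; a full quarter-note triplet (3 notes) (three triplet quarters span one half) = 16; eighth note = 4; dotted eighth = 6.
Adding: 12 + 24 + 16 + 24 + 16 + 4 + 6 = 102 thirty-second notes.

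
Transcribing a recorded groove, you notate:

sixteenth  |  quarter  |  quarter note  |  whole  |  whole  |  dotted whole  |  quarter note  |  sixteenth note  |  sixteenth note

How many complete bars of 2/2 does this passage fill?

4

One bar of 2/2 = 16 sixteenth notes.
Convert each value to sixteenth notes: sixteenth = 1; quarter = 4; quarter note = 4; whole = 16; whole = 16; dotted whole = 24; quarter note = 4; sixteenth note = 1; sixteenth note = 1.
Adding: 1 + 4 + 4 + 16 + 16 + 24 + 4 + 1 + 1 = 71.
71 ÷ 16 = 4 complete bars with 7 left over.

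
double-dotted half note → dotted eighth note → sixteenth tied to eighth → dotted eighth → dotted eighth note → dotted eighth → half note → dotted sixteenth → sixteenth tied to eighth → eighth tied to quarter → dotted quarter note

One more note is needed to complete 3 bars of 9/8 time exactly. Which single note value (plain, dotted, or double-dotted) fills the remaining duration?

thirty-second note

3 bars of 9/8 = 108 thirty-second notes.
Working in thirty-second notes: double-dotted half note = 28; dotted eighth note = 6; sixteenth tied to eighth (sixteenth + eighth) = 6; dotted eighth = 6; dotted eighth note = 6; dotted eighth = 6; half note = 16; dotted sixteenth = 3; sixteenth tied to eighth (sixteenth + eighth) = 6; eighth tied to quarter (eighth + quarter) = 12; dotted quarter note = 12.
Sum: 28 + 6 + 6 + 6 + 6 + 6 + 16 + 3 + 6 + 12 + 12 = 107.
Remaining: 108 − 107 = 1 thirty-second note, which is a thirty-second note.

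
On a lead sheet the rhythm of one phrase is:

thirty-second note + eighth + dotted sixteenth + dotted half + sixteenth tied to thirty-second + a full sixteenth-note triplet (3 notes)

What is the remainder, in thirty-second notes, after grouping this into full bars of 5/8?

One bar of 5/8 = 20 thirty-second notes.
Convert each value to thirty-second notes: thirty-second note = 1; eighth = 4; dotted sixteenth = 3; dotted half = 24; sixteenth tied to thirty-second (sixteenth + thirty-second) = 3; a full sixteenth-note triplet (3 notes) (three triplet sixteenths span one eighth) = 4.
Adding: 1 + 4 + 3 + 24 + 3 + 4 = 39.
39 ÷ 20 = 1 complete bar with 19 thirty-second notes remaining.

19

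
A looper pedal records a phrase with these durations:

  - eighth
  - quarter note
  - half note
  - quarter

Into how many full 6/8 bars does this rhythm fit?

One bar of 6/8 = 6 eighth notes.
In eighth notes: eighth = 1; quarter note = 2; half note = 4; quarter = 2.
Altogether 1 + 2 + 4 + 2 = 9.
9 ÷ 6 = 1 complete bar with 3 left over.

1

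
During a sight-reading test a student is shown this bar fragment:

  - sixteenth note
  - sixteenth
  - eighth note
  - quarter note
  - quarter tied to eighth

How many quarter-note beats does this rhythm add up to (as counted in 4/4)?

One quarter-note beat = 4 sixteenth notes.
In sixteenth notes: sixteenth note = 1; sixteenth = 1; eighth note = 2; quarter note = 4; quarter tied to eighth (quarter + eighth) = 6.
Adding: 1 + 1 + 2 + 4 + 6 = 14.
14 ÷ 4 = 3.5 beats.

3.5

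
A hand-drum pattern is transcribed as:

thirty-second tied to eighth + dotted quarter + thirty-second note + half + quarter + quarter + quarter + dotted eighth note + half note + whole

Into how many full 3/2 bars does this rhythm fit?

One bar of 3/2 = 48 thirty-second notes.
Each duration in thirty-second notes: thirty-second tied to eighth (thirty-second + eighth) = 5; dotted quarter = 12; thirty-second note = 1; half = 16; quarter = 8; quarter = 8; quarter = 8; dotted eighth note = 6; half note = 16; whole = 32.
Sum: 5 + 12 + 1 + 16 + 8 + 8 + 8 + 6 + 16 + 32 = 112.
112 ÷ 48 = 2 complete bars with 16 left over.

2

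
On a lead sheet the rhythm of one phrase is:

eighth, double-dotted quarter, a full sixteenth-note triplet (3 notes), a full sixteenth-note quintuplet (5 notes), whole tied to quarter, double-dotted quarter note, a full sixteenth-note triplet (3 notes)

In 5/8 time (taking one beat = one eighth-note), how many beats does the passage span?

One eighth-note beat = 2 sixteenth notes.
Convert each value to sixteenth notes: eighth = 2; double-dotted quarter = 7; a full sixteenth-note triplet (3 notes) (three triplet sixteenths span one eighth) = 2; a full sixteenth-note quintuplet (5 notes) (five quintuplet sixteenths span one quarter) = 4; whole tied to quarter (whole + quarter) = 20; double-dotted quarter note = 7; a full sixteenth-note triplet (3 notes) (three triplet sixteenths span one eighth) = 2.
Adding: 2 + 7 + 2 + 4 + 20 + 7 + 2 = 44.
44 ÷ 2 = 22 beats.

22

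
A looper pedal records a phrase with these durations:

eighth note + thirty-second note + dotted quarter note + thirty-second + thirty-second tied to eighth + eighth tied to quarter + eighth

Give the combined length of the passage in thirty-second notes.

39

Each duration in thirty-second notes: eighth note = 4; thirty-second note = 1; dotted quarter note = 12; thirty-second = 1; thirty-second tied to eighth (thirty-second + eighth) = 5; eighth tied to quarter (eighth + quarter) = 12; eighth = 4.
Total: 4 + 1 + 12 + 1 + 5 + 12 + 4 = 39 thirty-second notes.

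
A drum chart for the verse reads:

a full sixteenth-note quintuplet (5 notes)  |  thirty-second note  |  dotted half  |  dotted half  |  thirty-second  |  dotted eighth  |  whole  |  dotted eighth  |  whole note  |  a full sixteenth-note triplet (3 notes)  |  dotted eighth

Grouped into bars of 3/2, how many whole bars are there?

One bar of 3/2 = 48 thirty-second notes.
Convert each value to thirty-second notes: a full sixteenth-note quintuplet (5 notes) (five quintuplet sixteenths span one quarter) = 8; thirty-second note = 1; dotted half = 24; dotted half = 24; thirty-second = 1; dotted eighth = 6; whole = 32; dotted eighth = 6; whole note = 32; a full sixteenth-note triplet (3 notes) (three triplet sixteenths span one eighth) = 4; dotted eighth = 6.
Total: 8 + 1 + 24 + 24 + 1 + 6 + 32 + 6 + 32 + 4 + 6 = 144.
144 ÷ 48 = 3 complete bars with 0 left over.

3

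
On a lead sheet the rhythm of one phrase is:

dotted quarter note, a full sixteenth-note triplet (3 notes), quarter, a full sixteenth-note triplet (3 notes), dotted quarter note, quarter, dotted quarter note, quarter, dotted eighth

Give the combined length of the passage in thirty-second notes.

Working in thirty-second notes: dotted quarter note = 12; a full sixteenth-note triplet (3 notes) (three triplet sixteenths span one eighth) = 4; quarter = 8; a full sixteenth-note triplet (3 notes) (three triplet sixteenths span one eighth) = 4; dotted quarter note = 12; quarter = 8; dotted quarter note = 12; quarter = 8; dotted eighth = 6.
Total: 12 + 4 + 8 + 4 + 12 + 8 + 12 + 8 + 6 = 74 thirty-second notes.

74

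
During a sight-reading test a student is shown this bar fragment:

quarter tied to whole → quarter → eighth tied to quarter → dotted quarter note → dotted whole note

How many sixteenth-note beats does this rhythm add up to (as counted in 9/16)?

60

One sixteenth-note beat = 2 thirty-second notes.
Express everything in thirty-second notes: quarter tied to whole (quarter + whole) = 40; quarter = 8; eighth tied to quarter (eighth + quarter) = 12; dotted quarter note = 12; dotted whole note = 48.
Altogether 40 + 8 + 12 + 12 + 48 = 120.
120 ÷ 2 = 60 beats.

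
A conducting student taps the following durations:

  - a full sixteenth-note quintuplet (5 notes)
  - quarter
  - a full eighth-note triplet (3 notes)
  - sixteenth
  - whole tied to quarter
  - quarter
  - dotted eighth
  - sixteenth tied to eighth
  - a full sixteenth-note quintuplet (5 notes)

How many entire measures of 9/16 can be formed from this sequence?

5

One bar of 9/16 = 9 sixteenth notes.
Express everything in sixteenth notes: a full sixteenth-note quintuplet (5 notes) (five quintuplet sixteenths span one quarter) = 4; quarter = 4; a full eighth-note triplet (3 notes) (three triplet eighths span one quarter) = 4; sixteenth = 1; whole tied to quarter (whole + quarter) = 20; quarter = 4; dotted eighth = 3; sixteenth tied to eighth (sixteenth + eighth) = 3; a full sixteenth-note quintuplet (5 notes) (five quintuplet sixteenths span one quarter) = 4.
Total: 4 + 4 + 4 + 1 + 20 + 4 + 3 + 3 + 4 = 47.
47 ÷ 9 = 5 complete bars with 2 left over.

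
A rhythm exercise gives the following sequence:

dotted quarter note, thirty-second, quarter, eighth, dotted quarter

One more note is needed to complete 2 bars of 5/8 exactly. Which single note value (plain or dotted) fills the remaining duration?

2 bars of 5/8 = 40 thirty-second notes.
Working in thirty-second notes: dotted quarter note = 12; thirty-second = 1; quarter = 8; eighth = 4; dotted quarter = 12.
Adding: 12 + 1 + 8 + 4 + 12 = 37.
Remaining: 40 − 37 = 3 thirty-second notes, which is a dotted sixteenth note.

dotted sixteenth note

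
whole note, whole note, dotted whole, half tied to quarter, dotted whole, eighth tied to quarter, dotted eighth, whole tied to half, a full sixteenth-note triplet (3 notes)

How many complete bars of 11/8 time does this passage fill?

5

One bar of 11/8 = 22 sixteenth notes.
Each duration in sixteenth notes: whole note = 16; whole note = 16; dotted whole = 24; half tied to quarter (half + quarter) = 12; dotted whole = 24; eighth tied to quarter (eighth + quarter) = 6; dotted eighth = 3; whole tied to half (whole + half) = 24; a full sixteenth-note triplet (3 notes) (three triplet sixteenths span one eighth) = 2.
Total: 16 + 16 + 24 + 12 + 24 + 6 + 3 + 24 + 2 = 127.
127 ÷ 22 = 5 complete bars with 17 left over.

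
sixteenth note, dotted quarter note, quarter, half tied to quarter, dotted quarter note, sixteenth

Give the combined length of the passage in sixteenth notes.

30

Each duration in sixteenth notes: sixteenth note = 1; dotted quarter note = 6; quarter = 4; half tied to quarter (half + quarter) = 12; dotted quarter note = 6; sixteenth = 1.
Total: 1 + 6 + 4 + 12 + 6 + 1 = 30 sixteenth notes.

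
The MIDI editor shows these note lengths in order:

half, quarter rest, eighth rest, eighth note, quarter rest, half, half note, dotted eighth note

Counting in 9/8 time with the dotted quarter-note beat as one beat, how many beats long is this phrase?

One dotted quarter-note beat = 6 sixteenth notes.
Working in sixteenth notes: half = 8; quarter rest = 4; eighth rest = 2; eighth note = 2; quarter rest = 4; half = 8; half note = 8; dotted eighth note = 3.
Total: 8 + 4 + 2 + 2 + 4 + 8 + 8 + 3 = 39.
39 ÷ 6 = 6.5 beats.

6.5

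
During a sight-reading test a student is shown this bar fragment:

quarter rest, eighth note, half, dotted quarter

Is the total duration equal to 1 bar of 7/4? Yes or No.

No

One bar of 7/4 = 14 eighth notes.
Express everything in eighth notes: quarter rest = 2; eighth note = 1; half = 4; dotted quarter = 3.
Adding: 2 + 1 + 4 + 3 = 10.
10 falls short of 14, so the answer is No.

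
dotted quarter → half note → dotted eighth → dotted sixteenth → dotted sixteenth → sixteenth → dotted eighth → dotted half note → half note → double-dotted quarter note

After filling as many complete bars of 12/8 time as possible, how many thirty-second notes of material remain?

6

One bar of 12/8 = 48 thirty-second notes.
Working in thirty-second notes: dotted quarter = 12; half note = 16; dotted eighth = 6; dotted sixteenth = 3; dotted sixteenth = 3; sixteenth = 2; dotted eighth = 6; dotted half note = 24; half note = 16; double-dotted quarter note = 14.
Total: 12 + 16 + 6 + 3 + 3 + 2 + 6 + 24 + 16 + 14 = 102.
102 ÷ 48 = 2 complete bars with 6 thirty-second notes remaining.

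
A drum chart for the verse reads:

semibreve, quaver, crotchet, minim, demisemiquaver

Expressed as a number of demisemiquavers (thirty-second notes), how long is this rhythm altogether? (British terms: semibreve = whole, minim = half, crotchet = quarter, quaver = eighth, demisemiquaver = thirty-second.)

61

Express everything in thirty-second notes: semibreve = 32; quaver = 4; crotchet = 8; minim = 16; demisemiquaver = 1.
Altogether 32 + 4 + 8 + 16 + 1 = 61 thirty-second notes.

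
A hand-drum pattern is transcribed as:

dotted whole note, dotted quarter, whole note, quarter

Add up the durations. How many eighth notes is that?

Working in eighth notes: dotted whole note = 12; dotted quarter = 3; whole note = 8; quarter = 2.
Total: 12 + 3 + 8 + 2 = 25 eighth notes.

25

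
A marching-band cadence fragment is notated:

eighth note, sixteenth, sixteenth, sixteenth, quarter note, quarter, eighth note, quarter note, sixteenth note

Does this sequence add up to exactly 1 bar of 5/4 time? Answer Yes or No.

One bar of 5/4 = 20 sixteenth notes.
Each duration in sixteenth notes: eighth note = 2; sixteenth = 1; sixteenth = 1; sixteenth = 1; quarter note = 4; quarter = 4; eighth note = 2; quarter note = 4; sixteenth note = 1.
Altogether 2 + 1 + 1 + 1 + 4 + 4 + 2 + 4 + 1 = 20.
20 equals 20, so the answer is Yes.

Yes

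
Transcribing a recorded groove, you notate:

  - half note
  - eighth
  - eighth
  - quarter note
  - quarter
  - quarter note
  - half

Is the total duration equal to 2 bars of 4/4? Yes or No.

One bar of 4/4 = 8 eighth notes, so 2 bars = 16.
Working in eighth notes: half note = 4; eighth = 1; eighth = 1; quarter note = 2; quarter = 2; quarter note = 2; half = 4.
Altogether 4 + 1 + 1 + 2 + 2 + 2 + 4 = 16.
16 equals 16, so the answer is Yes.

Yes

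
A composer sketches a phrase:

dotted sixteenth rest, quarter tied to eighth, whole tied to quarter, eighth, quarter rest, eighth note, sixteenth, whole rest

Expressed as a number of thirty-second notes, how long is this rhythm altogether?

Working in thirty-second notes: dotted sixteenth rest = 3; quarter tied to eighth (quarter + eighth) = 12; whole tied to quarter (whole + quarter) = 40; eighth = 4; quarter rest = 8; eighth note = 4; sixteenth = 2; whole rest = 32.
Adding: 3 + 12 + 40 + 4 + 8 + 4 + 2 + 32 = 105 thirty-second notes.

105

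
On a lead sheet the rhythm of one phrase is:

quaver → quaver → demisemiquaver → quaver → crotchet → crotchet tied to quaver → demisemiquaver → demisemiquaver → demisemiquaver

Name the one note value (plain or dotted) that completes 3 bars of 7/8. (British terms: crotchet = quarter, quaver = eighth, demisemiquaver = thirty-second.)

3 bars of 7/8 = 84 thirty-second notes.
In thirty-second notes: quaver = 4; quaver = 4; demisemiquaver = 1; quaver = 4; crotchet = 8; crotchet tied to quaver (crotchet + quaver) = 12; demisemiquaver = 1; demisemiquaver = 1; demisemiquaver = 1.
Adding: 4 + 4 + 1 + 4 + 8 + 12 + 1 + 1 + 1 = 36.
Remaining: 84 − 36 = 48 thirty-second notes, which is a dotted whole note.

dotted whole note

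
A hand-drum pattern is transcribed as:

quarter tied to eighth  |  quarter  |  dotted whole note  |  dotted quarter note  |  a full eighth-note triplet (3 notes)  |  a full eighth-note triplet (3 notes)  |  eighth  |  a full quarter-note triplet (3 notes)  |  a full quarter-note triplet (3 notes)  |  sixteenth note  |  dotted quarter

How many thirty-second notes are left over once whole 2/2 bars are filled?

18

One bar of 2/2 = 16 sixteenth notes.
Convert each value to sixteenth notes: quarter tied to eighth (quarter + eighth) = 6; quarter = 4; dotted whole note = 24; dotted quarter note = 6; a full eighth-note triplet (3 notes) (three triplet eighths span one quarter) = 4; a full eighth-note triplet (3 notes) (three triplet eighths span one quarter) = 4; eighth = 2; a full quarter-note triplet (3 notes) (three triplet quarters span one half) = 8; a full quarter-note triplet (3 notes) (three triplet quarters span one half) = 8; sixteenth note = 1; dotted quarter = 6.
Total: 6 + 4 + 24 + 6 + 4 + 4 + 2 + 8 + 8 + 1 + 6 = 73.
73 ÷ 16 = 4 complete bars with 9 sixteenth notes remaining = 18 thirty-second notes.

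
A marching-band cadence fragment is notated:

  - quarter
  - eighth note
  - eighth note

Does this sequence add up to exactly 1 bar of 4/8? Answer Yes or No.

One bar of 4/8 = 4 eighth notes.
Convert each value to eighth notes: quarter = 2; eighth note = 1; eighth note = 1.
Adding: 2 + 1 + 1 = 4.
4 equals 4, so the answer is Yes.

Yes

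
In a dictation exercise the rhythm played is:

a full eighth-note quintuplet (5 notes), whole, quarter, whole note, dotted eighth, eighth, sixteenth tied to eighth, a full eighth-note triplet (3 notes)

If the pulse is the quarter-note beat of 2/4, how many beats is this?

14

One quarter-note beat = 4 sixteenth notes.
Express everything in sixteenth notes: a full eighth-note quintuplet (5 notes) (five quintuplet eighths span one half) = 8; whole = 16; quarter = 4; whole note = 16; dotted eighth = 3; eighth = 2; sixteenth tied to eighth (sixteenth + eighth) = 3; a full eighth-note triplet (3 notes) (three triplet eighths span one quarter) = 4.
Total: 8 + 16 + 4 + 16 + 3 + 2 + 3 + 4 = 56.
56 ÷ 4 = 14 beats.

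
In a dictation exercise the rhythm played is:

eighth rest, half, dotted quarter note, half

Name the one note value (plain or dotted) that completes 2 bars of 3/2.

2 bars of 3/2 = 24 eighth notes.
In eighth notes: eighth rest = 1; half = 4; dotted quarter note = 3; half = 4.
Adding: 1 + 4 + 3 + 4 = 12.
Remaining: 24 − 12 = 12 eighth notes, which is a dotted whole note.

dotted whole note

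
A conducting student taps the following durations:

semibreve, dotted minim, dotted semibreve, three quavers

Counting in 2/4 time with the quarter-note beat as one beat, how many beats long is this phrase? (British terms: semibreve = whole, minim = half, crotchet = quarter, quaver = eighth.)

One quarter-note beat = 2 eighth notes.
Express everything in eighth notes: semibreve = 8; dotted minim = 6; dotted semibreve = 12; quaver = 1; quaver = 1; quaver = 1.
Adding: 8 + 6 + 12 + 1 + 1 + 1 = 29.
29 ÷ 2 = 14.5 beats.

14.5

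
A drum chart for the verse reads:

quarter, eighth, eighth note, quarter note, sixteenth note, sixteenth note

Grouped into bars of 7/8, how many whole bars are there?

1

One bar of 7/8 = 14 sixteenth notes.
Working in sixteenth notes: quarter = 4; eighth = 2; eighth note = 2; quarter note = 4; sixteenth note = 1; sixteenth note = 1.
Sum: 4 + 2 + 2 + 4 + 1 + 1 = 14.
14 ÷ 14 = 1 complete bar with 0 left over.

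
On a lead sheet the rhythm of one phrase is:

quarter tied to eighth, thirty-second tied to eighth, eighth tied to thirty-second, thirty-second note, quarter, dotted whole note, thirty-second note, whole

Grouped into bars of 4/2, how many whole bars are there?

One bar of 4/2 = 64 thirty-second notes.
In thirty-second notes: quarter tied to eighth (quarter + eighth) = 12; thirty-second tied to eighth (thirty-second + eighth) = 5; eighth tied to thirty-second (eighth + thirty-second) = 5; thirty-second note = 1; quarter = 8; dotted whole note = 48; thirty-second note = 1; whole = 32.
Total: 12 + 5 + 5 + 1 + 8 + 48 + 1 + 32 = 112.
112 ÷ 64 = 1 complete bar with 48 left over.

1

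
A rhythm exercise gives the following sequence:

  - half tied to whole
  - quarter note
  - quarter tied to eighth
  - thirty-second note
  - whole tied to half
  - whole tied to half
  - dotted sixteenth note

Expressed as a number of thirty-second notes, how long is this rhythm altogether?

168

Convert each value to thirty-second notes: half tied to whole (half + whole) = 48; quarter note = 8; quarter tied to eighth (quarter + eighth) = 12; thirty-second note = 1; whole tied to half (whole + half) = 48; whole tied to half (whole + half) = 48; dotted sixteenth note = 3.
Sum: 48 + 8 + 12 + 1 + 48 + 48 + 3 = 168 thirty-second notes.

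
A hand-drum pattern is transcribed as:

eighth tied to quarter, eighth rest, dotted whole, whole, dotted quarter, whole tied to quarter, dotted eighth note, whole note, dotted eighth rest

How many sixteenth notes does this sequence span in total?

In sixteenth notes: eighth tied to quarter (eighth + quarter) = 6; eighth rest = 2; dotted whole = 24; whole = 16; dotted quarter = 6; whole tied to quarter (whole + quarter) = 20; dotted eighth note = 3; whole note = 16; dotted eighth rest = 3.
Adding: 6 + 2 + 24 + 16 + 6 + 20 + 3 + 16 + 3 = 96 sixteenth notes.

96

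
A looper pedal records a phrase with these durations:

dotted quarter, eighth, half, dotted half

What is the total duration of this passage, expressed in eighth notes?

Express everything in eighth notes: dotted quarter = 3; eighth = 1; half = 4; dotted half = 6.
Total: 3 + 1 + 4 + 6 = 14 eighth notes.

14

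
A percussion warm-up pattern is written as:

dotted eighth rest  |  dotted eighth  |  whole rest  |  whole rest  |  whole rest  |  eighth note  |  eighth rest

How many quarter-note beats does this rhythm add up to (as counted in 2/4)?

One quarter-note beat = 4 sixteenth notes.
In sixteenth notes: dotted eighth rest = 3; dotted eighth = 3; whole rest = 16; whole rest = 16; whole rest = 16; eighth note = 2; eighth rest = 2.
Altogether 3 + 3 + 16 + 16 + 16 + 2 + 2 = 58.
58 ÷ 4 = 14.5 beats.

14.5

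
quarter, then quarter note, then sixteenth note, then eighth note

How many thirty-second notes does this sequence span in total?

22

In thirty-second notes: quarter = 8; quarter note = 8; sixteenth note = 2; eighth note = 4.
Altogether 8 + 8 + 2 + 4 = 22 thirty-second notes.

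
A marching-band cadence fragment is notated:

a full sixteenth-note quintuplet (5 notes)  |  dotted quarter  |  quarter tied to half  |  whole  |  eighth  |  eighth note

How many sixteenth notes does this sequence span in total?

42

Each duration in sixteenth notes: a full sixteenth-note quintuplet (5 notes) (five quintuplet sixteenths span one quarter) = 4; dotted quarter = 6; quarter tied to half (quarter + half) = 12; whole = 16; eighth = 2; eighth note = 2.
Total: 4 + 6 + 12 + 16 + 2 + 2 = 42 sixteenth notes.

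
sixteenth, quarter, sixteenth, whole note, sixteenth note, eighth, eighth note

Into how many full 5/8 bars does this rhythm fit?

One bar of 5/8 = 10 sixteenth notes.
Working in sixteenth notes: sixteenth = 1; quarter = 4; sixteenth = 1; whole note = 16; sixteenth note = 1; eighth = 2; eighth note = 2.
Total: 1 + 4 + 1 + 16 + 1 + 2 + 2 = 27.
27 ÷ 10 = 2 complete bars with 7 left over.

2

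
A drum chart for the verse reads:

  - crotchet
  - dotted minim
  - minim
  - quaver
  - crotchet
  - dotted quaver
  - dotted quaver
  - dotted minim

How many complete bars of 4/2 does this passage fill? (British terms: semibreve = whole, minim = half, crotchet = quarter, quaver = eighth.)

1

One bar of 4/2 = 32 sixteenth notes.
In sixteenth notes: crotchet = 4; dotted minim = 12; minim = 8; quaver = 2; crotchet = 4; dotted quaver = 3; dotted quaver = 3; dotted minim = 12.
Adding: 4 + 12 + 8 + 2 + 4 + 3 + 3 + 12 = 48.
48 ÷ 32 = 1 complete bar with 16 left over.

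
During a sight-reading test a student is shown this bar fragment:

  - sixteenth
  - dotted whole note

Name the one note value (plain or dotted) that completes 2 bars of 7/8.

2 bars of 7/8 = 28 sixteenth notes.
In sixteenth notes: sixteenth = 1; dotted whole note = 24.
Adding: 1 + 24 = 25.
Remaining: 28 − 25 = 3 sixteenth notes, which is a dotted eighth note.

dotted eighth note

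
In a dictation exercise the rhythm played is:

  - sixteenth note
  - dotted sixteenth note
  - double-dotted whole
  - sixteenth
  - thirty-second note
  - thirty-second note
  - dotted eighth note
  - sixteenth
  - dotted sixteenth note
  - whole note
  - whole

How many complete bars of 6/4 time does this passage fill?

2

One bar of 6/4 = 48 thirty-second notes.
Convert each value to thirty-second notes: sixteenth note = 2; dotted sixteenth note = 3; double-dotted whole = 56; sixteenth = 2; thirty-second note = 1; thirty-second note = 1; dotted eighth note = 6; sixteenth = 2; dotted sixteenth note = 3; whole note = 32; whole = 32.
Total: 2 + 3 + 56 + 2 + 1 + 1 + 6 + 2 + 3 + 32 + 32 = 140.
140 ÷ 48 = 2 complete bars with 44 left over.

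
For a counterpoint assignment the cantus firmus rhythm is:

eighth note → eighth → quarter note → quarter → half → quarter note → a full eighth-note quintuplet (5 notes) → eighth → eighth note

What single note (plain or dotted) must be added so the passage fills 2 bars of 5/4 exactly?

2 bars of 5/4 = 20 eighth notes.
Express everything in eighth notes: eighth note = 1; eighth = 1; quarter note = 2; quarter = 2; half = 4; quarter note = 2; a full eighth-note quintuplet (5 notes) (five quintuplet eighths span one half) = 4; eighth = 1; eighth note = 1.
Sum: 1 + 1 + 2 + 2 + 4 + 2 + 4 + 1 + 1 = 18.
Remaining: 20 − 18 = 2 eighth notes, which is a quarter note.

quarter note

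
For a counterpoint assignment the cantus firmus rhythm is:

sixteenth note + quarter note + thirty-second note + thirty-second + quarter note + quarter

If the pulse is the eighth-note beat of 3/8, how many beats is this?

One eighth-note beat = 4 thirty-second notes.
Each duration in thirty-second notes: sixteenth note = 2; quarter note = 8; thirty-second note = 1; thirty-second = 1; quarter note = 8; quarter = 8.
Sum: 2 + 8 + 1 + 1 + 8 + 8 = 28.
28 ÷ 4 = 7 beats.

7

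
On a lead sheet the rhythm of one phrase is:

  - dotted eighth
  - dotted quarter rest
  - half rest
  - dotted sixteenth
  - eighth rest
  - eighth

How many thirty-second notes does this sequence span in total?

Working in thirty-second notes: dotted eighth = 6; dotted quarter rest = 12; half rest = 16; dotted sixteenth = 3; eighth rest = 4; eighth = 4.
Sum: 6 + 12 + 16 + 3 + 4 + 4 = 45 thirty-second notes.

45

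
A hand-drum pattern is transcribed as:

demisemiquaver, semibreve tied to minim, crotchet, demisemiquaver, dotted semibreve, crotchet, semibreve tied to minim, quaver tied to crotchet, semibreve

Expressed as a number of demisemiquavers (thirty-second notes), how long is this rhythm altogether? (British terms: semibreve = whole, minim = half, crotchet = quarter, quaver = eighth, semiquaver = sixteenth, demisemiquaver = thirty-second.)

206

Each duration in thirty-second notes: demisemiquaver = 1; semibreve tied to minim (semibreve + minim) = 48; crotchet = 8; demisemiquaver = 1; dotted semibreve = 48; crotchet = 8; semibreve tied to minim (semibreve + minim) = 48; quaver tied to crotchet (quaver + crotchet) = 12; semibreve = 32.
Sum: 1 + 48 + 8 + 1 + 48 + 8 + 48 + 12 + 32 = 206 thirty-second notes.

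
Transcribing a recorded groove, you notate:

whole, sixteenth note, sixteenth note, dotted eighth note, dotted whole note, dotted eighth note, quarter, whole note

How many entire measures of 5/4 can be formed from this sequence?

3

One bar of 5/4 = 20 sixteenth notes.
Working in sixteenth notes: whole = 16; sixteenth note = 1; sixteenth note = 1; dotted eighth note = 3; dotted whole note = 24; dotted eighth note = 3; quarter = 4; whole note = 16.
Sum: 16 + 1 + 1 + 3 + 24 + 3 + 4 + 16 = 68.
68 ÷ 20 = 3 complete bars with 8 left over.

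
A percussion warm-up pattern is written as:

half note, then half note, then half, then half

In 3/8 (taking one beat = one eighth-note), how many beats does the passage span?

16

One eighth-note beat = 2 sixteenth notes.
Convert each value to sixteenth notes: half note = 8; half note = 8; half = 8; half = 8.
Adding: 8 + 8 + 8 + 8 = 32.
32 ÷ 2 = 16 beats.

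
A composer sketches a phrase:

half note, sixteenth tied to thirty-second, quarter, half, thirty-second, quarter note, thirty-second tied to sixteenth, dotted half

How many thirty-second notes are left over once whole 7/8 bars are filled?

One bar of 7/8 = 28 thirty-second notes.
Convert each value to thirty-second notes: half note = 16; sixteenth tied to thirty-second (sixteenth + thirty-second) = 3; quarter = 8; half = 16; thirty-second = 1; quarter note = 8; thirty-second tied to sixteenth (thirty-second + sixteenth) = 3; dotted half = 24.
Adding: 16 + 3 + 8 + 16 + 1 + 8 + 3 + 24 = 79.
79 ÷ 28 = 2 complete bars with 23 thirty-second notes remaining.

23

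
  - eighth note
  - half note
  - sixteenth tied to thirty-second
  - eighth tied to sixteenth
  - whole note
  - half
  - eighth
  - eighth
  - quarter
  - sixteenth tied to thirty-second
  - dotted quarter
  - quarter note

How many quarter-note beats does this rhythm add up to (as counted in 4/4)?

14.5

One quarter-note beat = 8 thirty-second notes.
Convert each value to thirty-second notes: eighth note = 4; half note = 16; sixteenth tied to thirty-second (sixteenth + thirty-second) = 3; eighth tied to sixteenth (eighth + sixteenth) = 6; whole note = 32; half = 16; eighth = 4; eighth = 4; quarter = 8; sixteenth tied to thirty-second (sixteenth + thirty-second) = 3; dotted quarter = 12; quarter note = 8.
Altogether 4 + 16 + 3 + 6 + 32 + 16 + 4 + 4 + 8 + 3 + 12 + 8 = 116.
116 ÷ 8 = 14.5 beats.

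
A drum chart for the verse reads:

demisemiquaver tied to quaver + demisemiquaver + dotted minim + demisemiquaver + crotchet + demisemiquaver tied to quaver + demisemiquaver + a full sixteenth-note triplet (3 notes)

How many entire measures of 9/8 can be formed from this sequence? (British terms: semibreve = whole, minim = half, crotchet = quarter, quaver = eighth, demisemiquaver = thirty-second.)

One bar of 9/8 = 36 thirty-second notes.
Each duration in thirty-second notes: demisemiquaver tied to quaver (demisemiquaver + quaver) = 5; demisemiquaver = 1; dotted minim = 24; demisemiquaver = 1; crotchet = 8; demisemiquaver tied to quaver (demisemiquaver + quaver) = 5; demisemiquaver = 1; a full sixteenth-note triplet (3 notes) (three triplet sixteenths span one eighth) = 4.
Adding: 5 + 1 + 24 + 1 + 8 + 5 + 1 + 4 = 49.
49 ÷ 36 = 1 complete bar with 13 left over.

1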